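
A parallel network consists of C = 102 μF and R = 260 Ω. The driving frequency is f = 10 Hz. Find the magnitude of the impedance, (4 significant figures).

ω = 2πf = 62.83 rad/s
X_C = 1/(ωC) = 156.0 Ω
Parallel: admittances add. Y = 1/R + jωC
Y = (0.003846 + j0.006409) S
|Y| = 0.007474 S → |Z| = 1/|Y| = 133.8 Ω, ∠Z = −∠Y = -59.03°

133.8 Ω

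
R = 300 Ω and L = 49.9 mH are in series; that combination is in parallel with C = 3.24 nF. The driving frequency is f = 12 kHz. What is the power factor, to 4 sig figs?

0.7282

ω = 2πf = 75400 rad/s
X_L = ωL = 3762 Ω
X_C = 1/(ωC) = 4093 Ω
Branch 1 (R+jX_L): Z₁ = 300.0 + j3762 Ω, |Z₁| = 3774 Ω
Branch 2 (−jX_C): Z₂ = −j4093 Ω
Parallel: Z = Z₁Z₂/(Z₁+Z₂), |Z| = 34580 Ω, ∠Z = 43.26°
cos φ = cos(43.26°) = 0.7282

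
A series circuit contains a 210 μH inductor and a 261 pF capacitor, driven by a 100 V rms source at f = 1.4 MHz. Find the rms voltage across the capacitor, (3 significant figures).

ω = 2πf = 8.796e+06 rad/s
X_L = ωL = 1850 Ω
X_C = 1/(ωC) = 436 Ω
Net reactance X = X_L − X_C = 1410 Ω
Z = j1410 Ω
|Z| = √(0² + 1410²) = 1410 Ω
I = V/|Z| = 70.8 mA
V_C = I·|Z_C| = 0.0708 × 436 = 30.9 V

30.9 V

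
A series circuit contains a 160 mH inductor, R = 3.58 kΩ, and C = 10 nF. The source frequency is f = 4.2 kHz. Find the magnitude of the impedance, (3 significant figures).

ω = 2πf = 26390 rad/s
X_L = ωL = 4220 Ω
X_C = 1/(ωC) = 3790 Ω
Net reactance X = X_L − X_C = 433 Ω
Z = 3580 + j433 Ω
|Z| = √(3580² + 433²) = 3610 Ω

3610 Ω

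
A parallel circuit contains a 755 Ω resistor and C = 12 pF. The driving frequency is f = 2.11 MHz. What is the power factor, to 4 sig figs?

ω = 2πf = 1.326e+07 rad/s
X_C = 1/(ωC) = 6286 Ω
Parallel: admittances add. Y = 1/R + jωC
Y = (0.001325 + j0.0001591) S
|Y| = 0.001334 S → |Z| = 1/|Y| = 749.6 Ω, ∠Z = −∠Y = -6.849°
cos φ = cos(-6.849°) = 0.9929

0.9929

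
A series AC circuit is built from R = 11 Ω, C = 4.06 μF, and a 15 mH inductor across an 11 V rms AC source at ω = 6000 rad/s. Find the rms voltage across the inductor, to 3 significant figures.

X_L = ωL = 90.0 Ω
X_C = 1/(ωC) = 41.1 Ω
Net reactance X = X_L − X_C = 48.9 Ω
Z = 11.0 + j48.9 Ω
|Z| = √(11.0² + 48.9²) = 50.2 Ω
I = V/|Z| = 219 mA
V_L = I·|Z_L| = 0.219 × 90.0 = 19.7 V

19.7 V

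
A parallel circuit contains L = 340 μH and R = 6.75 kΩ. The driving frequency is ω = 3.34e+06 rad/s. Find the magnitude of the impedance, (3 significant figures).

X_L = ωL = 1140 Ω
Parallel: admittances add. Y = 1/R + 1/(jωL)
Y = (0.000148 − j0.000881) S
|Y| = 0.000893 S → |Z| = 1/|Y| = 1120 Ω, ∠Z = −∠Y = 80.5°

1120 Ω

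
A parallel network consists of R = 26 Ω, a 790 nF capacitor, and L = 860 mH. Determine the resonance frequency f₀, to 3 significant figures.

193 Hz

ω₀ = 1/√(LC) = 1/√(0.86 × 7.9e-07) = 1213 rad/s
f₀ = ω₀/(2π) = 193 Hz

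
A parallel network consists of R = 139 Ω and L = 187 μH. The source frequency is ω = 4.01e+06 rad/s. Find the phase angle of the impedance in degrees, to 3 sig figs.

10.5°

X_L = ωL = 750 Ω
Parallel: admittances add. Y = 1/R + 1/(jωL)
Y = (0.00719 − j0.00133) S
|Y| = 0.00732 S → |Z| = 1/|Y| = 137 Ω, ∠Z = −∠Y = 10.5°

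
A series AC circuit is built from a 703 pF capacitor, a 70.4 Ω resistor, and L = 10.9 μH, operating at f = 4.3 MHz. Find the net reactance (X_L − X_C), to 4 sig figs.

ω = 2πf = 2.702e+07 rad/s
X_L = ωL = 294.5 Ω
X_C = 1/(ωC) = 52.65 Ω
X = 294.5 − 52.65 = 241.8 Ω

241.8 Ω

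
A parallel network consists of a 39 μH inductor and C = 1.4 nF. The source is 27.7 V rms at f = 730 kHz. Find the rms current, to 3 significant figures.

23.0 mA

ω = 2πf = 4.587e+06 rad/s
X_L = ωL = 179 Ω
X_C = 1/(ωC) = 156 Ω
Parallel: admittances add. Y = 1/(jωL) + jωC
Y = (0 + j0.000831) S
|Y| = 0.000831 S → |Z| = 1/|Y| = 1200 Ω, ∠Z = −∠Y = -90.0°
I = V/|Z| = 27.7/1200 = 23.0 mA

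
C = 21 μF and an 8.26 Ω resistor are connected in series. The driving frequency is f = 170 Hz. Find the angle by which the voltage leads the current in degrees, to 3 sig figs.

ω = 2πf = 1068 rad/s
X_C = 1/(ωC) = 44.6 Ω
Z = 8.26 − j44.6 Ω
|Z| = √(8.26² + 44.6²) = 45.3 Ω
∠Z = arctan(-44.6/8.26) = -79.5°

-79.5°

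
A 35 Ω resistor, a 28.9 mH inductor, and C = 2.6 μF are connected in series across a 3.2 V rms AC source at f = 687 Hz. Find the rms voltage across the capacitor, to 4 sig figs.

5.708 V

ω = 2πf = 4317 rad/s
X_L = ωL = 124.7 Ω
X_C = 1/(ωC) = 89.10 Ω
Net reactance X = X_L − X_C = 35.65 Ω
Z = 35.00 + j35.65 Ω
|Z| = √(35.00² + 35.65²) = 49.96 Ω
I = V/|Z| = 64.06 mA
V_C = I·|Z_C| = 0.06406 × 89.10 = 5.708 V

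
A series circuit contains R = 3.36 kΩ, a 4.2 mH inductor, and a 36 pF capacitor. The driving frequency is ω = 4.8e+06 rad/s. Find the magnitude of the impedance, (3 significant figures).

X_L = ωL = 20200 Ω
X_C = 1/(ωC) = 5790 Ω
Net reactance X = X_L − X_C = 14400 Ω
Z = 3360 + j14400 Ω
|Z| = √(3360² + 14400²) = 14800 Ω

14800 Ω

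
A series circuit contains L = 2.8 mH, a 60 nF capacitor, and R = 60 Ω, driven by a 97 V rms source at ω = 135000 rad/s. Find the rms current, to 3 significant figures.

371 mA

X_L = ωL = 378 Ω
X_C = 1/(ωC) = 123 Ω
Net reactance X = X_L − X_C = 255 Ω
Z = 60.0 + j255 Ω
|Z| = √(60.0² + 255²) = 262 Ω
I = V/|Z| = 97/262 = 371 mA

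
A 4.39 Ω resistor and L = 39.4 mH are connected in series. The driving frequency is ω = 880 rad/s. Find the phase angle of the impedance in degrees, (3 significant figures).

82.8°

X_L = ωL = 34.7 Ω
Z = 4.39 + j34.7 Ω
|Z| = √(4.39² + 34.7²) = 34.9 Ω
∠Z = arctan(34.7/4.39) = 82.8°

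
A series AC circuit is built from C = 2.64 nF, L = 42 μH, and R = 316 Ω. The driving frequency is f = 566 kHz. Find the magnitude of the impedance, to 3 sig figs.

319 Ω

ω = 2πf = 3.556e+06 rad/s
X_L = ωL = 149 Ω
X_C = 1/(ωC) = 107 Ω
Net reactance X = X_L − X_C = 42.9 Ω
Z = 316 + j42.9 Ω
|Z| = √(316² + 42.9²) = 319 Ω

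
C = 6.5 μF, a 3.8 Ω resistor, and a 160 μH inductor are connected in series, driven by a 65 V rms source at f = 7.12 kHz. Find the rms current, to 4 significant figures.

ω = 2πf = 44740 rad/s
X_L = ωL = 7.158 Ω
X_C = 1/(ωC) = 3.439 Ω
Net reactance X = X_L − X_C = 3.719 Ω
Z = 3.800 + j3.719 Ω
|Z| = √(3.800² + 3.719²) = 5.317 Ω
I = V/|Z| = 65/5.317 = 12.23 A

12.23 A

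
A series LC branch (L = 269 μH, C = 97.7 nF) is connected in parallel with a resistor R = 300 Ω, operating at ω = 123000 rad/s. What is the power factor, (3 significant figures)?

0.165

X_L = ωL = 33.1 Ω
X_C = 1/(ωC) = 83.2 Ω
Branch 1: Z₁ = R = 300 Ω
Branch 2 (series LC): Z₂ = j(X_L − X_C) = −j50.1 Ω
Parallel: Z = Z₁Z₂/(Z₁+Z₂), |Z| = 49.4 Ω, ∠Z = -80.5°
cos φ = cos(-80.5°) = 0.165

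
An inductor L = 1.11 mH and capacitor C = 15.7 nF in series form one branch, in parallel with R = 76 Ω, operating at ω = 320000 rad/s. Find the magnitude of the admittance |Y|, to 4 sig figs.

14.63 mS

X_L = ωL = 355.2 Ω
X_C = 1/(ωC) = 199.0 Ω
Branch 1: Z₁ = R = 76.00 Ω
Branch 2 (series LC): Z₂ = j(X_L − X_C) = j156.2 Ω
Parallel: Z = Z₁Z₂/(Z₁+Z₂), |Z| = 68.34 Ω, ∠Z = 25.95°
|Y| = 1/|Z| = 14.63 mS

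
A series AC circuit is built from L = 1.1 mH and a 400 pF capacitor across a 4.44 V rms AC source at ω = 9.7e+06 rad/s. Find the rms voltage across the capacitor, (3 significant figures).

X_L = ωL = 10700 Ω
X_C = 1/(ωC) = 258 Ω
Net reactance X = X_L − X_C = 10400 Ω
Z = j10400 Ω
|Z| = √(0² + 10400²) = 10400 Ω
I = V/|Z| = 426 μA
V_C = I·|Z_C| = 0.000426 × 258 = 0.110 V

0.110 V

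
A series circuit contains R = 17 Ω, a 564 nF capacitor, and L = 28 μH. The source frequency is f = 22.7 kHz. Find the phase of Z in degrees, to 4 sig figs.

ω = 2πf = 142600 rad/s
X_L = ωL = 3.994 Ω
X_C = 1/(ωC) = 12.43 Ω
Net reactance X = X_L − X_C = -8.438 Ω
Z = 17.00 − j8.438 Ω
|Z| = √(17.00² + 8.438²) = 18.98 Ω
∠Z = arctan(-8.438/17.00) = -26.40°

-26.40°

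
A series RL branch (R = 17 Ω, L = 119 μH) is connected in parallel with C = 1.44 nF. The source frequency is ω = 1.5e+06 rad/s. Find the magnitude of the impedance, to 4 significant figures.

291.3 Ω

X_L = ωL = 178.5 Ω
X_C = 1/(ωC) = 463.0 Ω
Branch 1 (R+jX_L): Z₁ = 17.00 + j178.5 Ω, |Z₁| = 179.3 Ω
Branch 2 (−jX_C): Z₂ = −j463.0 Ω
Parallel: Z = Z₁Z₂/(Z₁+Z₂), |Z| = 291.3 Ω, ∠Z = 81.14°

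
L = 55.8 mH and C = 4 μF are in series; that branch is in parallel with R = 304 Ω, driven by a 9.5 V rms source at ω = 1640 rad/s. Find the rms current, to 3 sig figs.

X_L = ωL = 91.5 Ω
X_C = 1/(ωC) = 152 Ω
Branch 1: Z₁ = R = 304 Ω
Branch 2 (series LC): Z₂ = j(X_L − X_C) = −j60.9 Ω
Parallel: Z = Z₁Z₂/(Z₁+Z₂), |Z| = 59.7 Ω, ∠Z = -78.7°
I = V/|Z| = 9.5/59.7 = 159 mA

159 mA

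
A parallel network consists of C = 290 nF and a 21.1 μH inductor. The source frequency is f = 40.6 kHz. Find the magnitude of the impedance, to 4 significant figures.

8.944 Ω

ω = 2πf = 255100 rad/s
X_L = ωL = 5.383 Ω
X_C = 1/(ωC) = 13.52 Ω
Parallel: admittances add. Y = 1/(jωL) + jωC
Y = (0 − j0.1118) S
|Y| = 0.1118 S → |Z| = 1/|Y| = 8.944 Ω, ∠Z = −∠Y = 90.00°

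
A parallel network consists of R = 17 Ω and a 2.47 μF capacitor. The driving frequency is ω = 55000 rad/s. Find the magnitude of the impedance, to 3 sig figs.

X_C = 1/(ωC) = 7.36 Ω
Parallel: admittances add. Y = 1/R + jωC
Y = (0.0588 + j0.136) S
|Y| = 0.148 S → |Z| = 1/|Y| = 6.75 Ω, ∠Z = −∠Y = -66.6°

6.75 Ω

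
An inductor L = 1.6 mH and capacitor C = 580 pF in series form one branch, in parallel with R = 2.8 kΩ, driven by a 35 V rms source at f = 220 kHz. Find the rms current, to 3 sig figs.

ω = 2πf = 1.382e+06 rad/s
X_L = ωL = 2210 Ω
X_C = 1/(ωC) = 1250 Ω
Branch 1: Z₁ = R = 2800 Ω
Branch 2 (series LC): Z₂ = j(X_L − X_C) = j964 Ω
Parallel: Z = Z₁Z₂/(Z₁+Z₂), |Z| = 912 Ω, ∠Z = 71.0°
I = V/|Z| = 35/912 = 38.4 mA

38.4 mA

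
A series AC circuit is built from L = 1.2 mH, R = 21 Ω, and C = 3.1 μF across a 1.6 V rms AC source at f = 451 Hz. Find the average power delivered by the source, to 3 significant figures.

4.25 mW

ω = 2πf = 2834 rad/s
X_L = ωL = 3.40 Ω
X_C = 1/(ωC) = 114 Ω
Net reactance X = X_L − X_C = -110 Ω
Z = 21.0 − j110 Ω
|Z| = √(21.0² + 110²) = 112 Ω
∠Z = arctan(-110/21.0) = -79.2°
I = V/|Z| = 14.2 mA
P = VI cos φ = 1.6 × 0.0142 × cos(-79.2°) = 4.25 mW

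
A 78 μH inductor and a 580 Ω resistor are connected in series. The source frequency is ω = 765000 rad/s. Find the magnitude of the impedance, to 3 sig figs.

583 Ω

X_L = ωL = 59.7 Ω
Z = 580 + j59.7 Ω
|Z| = √(580² + 59.7²) = 583 Ω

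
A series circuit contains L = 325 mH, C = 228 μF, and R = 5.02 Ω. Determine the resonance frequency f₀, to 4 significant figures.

ω₀ = 1/√(LC) = 1/√(0.325 × 0.000228) = 116.2 rad/s
f₀ = ω₀/(2π) = 18.49 Hz

18.49 Hz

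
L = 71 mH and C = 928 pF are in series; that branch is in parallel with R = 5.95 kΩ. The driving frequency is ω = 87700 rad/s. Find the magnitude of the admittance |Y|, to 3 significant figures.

X_L = ωL = 6230 Ω
X_C = 1/(ωC) = 12300 Ω
Branch 1: Z₁ = R = 5950 Ω
Branch 2 (series LC): Z₂ = j(X_L − X_C) = −j6060 Ω
Parallel: Z = Z₁Z₂/(Z₁+Z₂), |Z| = 4250 Ω, ∠Z = -44.5°
|Y| = 1/|Z| = 236 μS

236 μS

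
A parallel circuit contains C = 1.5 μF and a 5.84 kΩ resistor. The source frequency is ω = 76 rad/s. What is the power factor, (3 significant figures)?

0.832

X_C = 1/(ωC) = 8770 Ω
Parallel: admittances add. Y = 1/R + jωC
Y = (0.000171 + j0.000114) S
|Y| = 0.000206 S → |Z| = 1/|Y| = 4860 Ω, ∠Z = −∠Y = -33.7°
cos φ = cos(-33.7°) = 0.832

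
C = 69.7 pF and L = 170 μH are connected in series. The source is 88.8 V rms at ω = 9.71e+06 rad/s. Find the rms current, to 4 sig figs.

512.9 mA

X_L = ωL = 1651 Ω
X_C = 1/(ωC) = 1478 Ω
Net reactance X = X_L − X_C = 173.1 Ω
Z = j173.1 Ω
|Z| = √(0² + 173.1²) = 173.1 Ω
I = V/|Z| = 88.8/173.1 = 512.9 mA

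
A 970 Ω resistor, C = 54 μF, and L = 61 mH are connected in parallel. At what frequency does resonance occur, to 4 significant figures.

87.69 Hz

ω₀ = 1/√(LC) = 1/√(0.061 × 5.4e-05) = 551.0 rad/s
f₀ = ω₀/(2π) = 87.69 Hz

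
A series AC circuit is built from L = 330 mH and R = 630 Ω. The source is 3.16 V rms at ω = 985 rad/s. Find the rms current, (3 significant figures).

X_L = ωL = 325 Ω
Z = 630 + j325 Ω
|Z| = √(630² + 325²) = 709 Ω
I = V/|Z| = 3.16/709 = 4.46 mA

4.46 mA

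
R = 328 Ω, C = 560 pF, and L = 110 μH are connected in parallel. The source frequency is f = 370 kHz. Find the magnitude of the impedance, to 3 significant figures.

249 Ω

ω = 2πf = 2.325e+06 rad/s
X_L = ωL = 256 Ω
X_C = 1/(ωC) = 768 Ω
Parallel: admittances add. Y = 1/R + 1/(jωL) + jωC
Y = (0.00305 − j0.00261) S
|Y| = 0.00401 S → |Z| = 1/|Y| = 249 Ω, ∠Z = −∠Y = 40.6°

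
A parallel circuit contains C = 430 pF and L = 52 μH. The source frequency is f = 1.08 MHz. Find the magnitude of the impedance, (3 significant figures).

11900 Ω

ω = 2πf = 6.786e+06 rad/s
X_L = ωL = 353 Ω
X_C = 1/(ωC) = 343 Ω
Parallel: admittances add. Y = 1/(jωL) + jωC
Y = (0 + j8.4e-05) S
|Y| = 8.4e-05 S → |Z| = 1/|Y| = 11900 Ω, ∠Z = −∠Y = -90.0°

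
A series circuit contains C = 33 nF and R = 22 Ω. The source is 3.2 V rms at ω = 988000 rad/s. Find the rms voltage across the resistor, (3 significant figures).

X_C = 1/(ωC) = 30.7 Ω
Z = 22.0 − j30.7 Ω
|Z| = √(22.0² + 30.7²) = 37.7 Ω
I = V/|Z| = 84.8 mA
V_R = I·|Z_R| = 0.0848 × 22.0 = 1.87 V

1.87 V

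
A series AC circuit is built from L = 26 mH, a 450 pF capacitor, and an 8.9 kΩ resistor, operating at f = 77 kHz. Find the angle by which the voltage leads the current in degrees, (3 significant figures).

41.9°

ω = 2πf = 483800 rad/s
X_L = ωL = 12600 Ω
X_C = 1/(ωC) = 4590 Ω
Net reactance X = X_L − X_C = 7990 Ω
Z = 8900 + j7990 Ω
|Z| = √(8900² + 7990²) = 12000 Ω
∠Z = arctan(7990/8900) = 41.9°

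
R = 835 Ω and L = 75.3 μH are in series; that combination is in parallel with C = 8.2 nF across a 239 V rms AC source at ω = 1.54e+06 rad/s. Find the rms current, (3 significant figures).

2.99 A

X_L = ωL = 116 Ω
X_C = 1/(ωC) = 79.2 Ω
Branch 1 (R+jX_L): Z₁ = 835 + j116 Ω, |Z₁| = 843 Ω
Branch 2 (−jX_C): Z₂ = −j79.2 Ω
Parallel: Z = Z₁Z₂/(Z₁+Z₂), |Z| = 79.9 Ω, ∠Z = -84.6°
I = V/|Z| = 239/79.9 = 2.99 A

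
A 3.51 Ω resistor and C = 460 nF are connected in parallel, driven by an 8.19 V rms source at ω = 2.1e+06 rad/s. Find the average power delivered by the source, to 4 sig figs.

19.11 W

X_C = 1/(ωC) = 1.035 Ω
Parallel: admittances add. Y = 1/R + jωC
Y = (0.2849 + j0.9660) S
|Y| = 1.007 S → |Z| = 1/|Y| = 0.9929 Ω, ∠Z = −∠Y = -73.57°
I = V/|Z| = 8.248 A
P = VI cos φ = 8.19 × 8.248 × cos(-73.57°) = 19.11 W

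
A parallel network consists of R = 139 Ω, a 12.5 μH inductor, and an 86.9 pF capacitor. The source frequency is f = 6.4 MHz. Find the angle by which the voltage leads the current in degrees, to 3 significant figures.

-11.8°

ω = 2πf = 4.021e+07 rad/s
X_L = ωL = 503 Ω
X_C = 1/(ωC) = 286 Ω
Parallel: admittances add. Y = 1/R + 1/(jωL) + jωC
Y = (0.00719 + j0.00151) S
|Y| = 0.00735 S → |Z| = 1/|Y| = 136 Ω, ∠Z = −∠Y = -11.8°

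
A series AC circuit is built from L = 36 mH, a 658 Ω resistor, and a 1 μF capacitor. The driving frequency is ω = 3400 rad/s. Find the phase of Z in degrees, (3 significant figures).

-14.6°

X_L = ωL = 122 Ω
X_C = 1/(ωC) = 294 Ω
Net reactance X = X_L − X_C = -172 Ω
Z = 658 − j172 Ω
|Z| = √(658² + 172²) = 680 Ω
∠Z = arctan(-172/658) = -14.6°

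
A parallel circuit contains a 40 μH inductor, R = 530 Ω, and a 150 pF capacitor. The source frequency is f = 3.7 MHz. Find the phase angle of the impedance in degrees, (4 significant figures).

ω = 2πf = 2.325e+07 rad/s
X_L = ωL = 929.9 Ω
X_C = 1/(ωC) = 286.8 Ω
Parallel: admittances add. Y = 1/R + 1/(jωL) + jωC
Y = (0.001887 + j0.002412) S
|Y| = 0.003062 S → |Z| = 1/|Y| = 326.6 Ω, ∠Z = −∠Y = -51.96°

-51.96°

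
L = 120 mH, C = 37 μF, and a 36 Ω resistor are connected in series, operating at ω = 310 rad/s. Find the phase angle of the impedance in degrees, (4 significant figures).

X_L = ωL = 37.20 Ω
X_C = 1/(ωC) = 87.18 Ω
Net reactance X = X_L − X_C = -49.98 Ω
Z = 36.00 − j49.98 Ω
|Z| = √(36.00² + 49.98²) = 61.60 Ω
∠Z = arctan(-49.98/36.00) = -54.24°

-54.24°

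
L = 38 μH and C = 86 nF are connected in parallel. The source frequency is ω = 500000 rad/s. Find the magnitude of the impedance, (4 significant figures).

103.8 Ω

X_L = ωL = 19.00 Ω
X_C = 1/(ωC) = 23.26 Ω
Parallel: admittances add. Y = 1/(jωL) + jωC
Y = (0 − j0.009632) S
|Y| = 0.009632 S → |Z| = 1/|Y| = 103.8 Ω, ∠Z = −∠Y = 90.00°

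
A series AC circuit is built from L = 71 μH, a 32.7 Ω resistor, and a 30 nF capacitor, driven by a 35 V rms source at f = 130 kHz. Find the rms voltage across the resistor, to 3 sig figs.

ω = 2πf = 816800 rad/s
X_L = ωL = 58.0 Ω
X_C = 1/(ωC) = 40.8 Ω
Net reactance X = X_L − X_C = 17.2 Ω
Z = 32.7 + j17.2 Ω
|Z| = √(32.7² + 17.2²) = 36.9 Ω
I = V/|Z| = 947 mA
V_R = I·|Z_R| = 0.947 × 32.7 = 31.0 V

31.0 V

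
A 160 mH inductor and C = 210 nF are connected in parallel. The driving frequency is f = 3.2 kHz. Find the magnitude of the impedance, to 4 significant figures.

255.7 Ω

ω = 2πf = 20110 rad/s
X_L = ωL = 3217 Ω
X_C = 1/(ωC) = 236.8 Ω
Parallel: admittances add. Y = 1/(jωL) + jωC
Y = (0 + j0.003911) S
|Y| = 0.003911 S → |Z| = 1/|Y| = 255.7 Ω, ∠Z = −∠Y = -90.00°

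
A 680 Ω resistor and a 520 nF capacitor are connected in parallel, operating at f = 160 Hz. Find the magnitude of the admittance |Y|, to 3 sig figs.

ω = 2πf = 1005 rad/s
X_C = 1/(ωC) = 1910 Ω
Parallel: admittances add. Y = 1/R + jωC
Y = (0.00147 + j0.000523) S
|Y| = 0.00156 S → |Z| = 1/|Y| = 641 Ω, ∠Z = −∠Y = -19.6°

1.56 mS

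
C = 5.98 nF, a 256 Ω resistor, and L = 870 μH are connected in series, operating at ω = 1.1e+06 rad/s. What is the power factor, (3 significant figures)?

0.303

X_L = ωL = 957 Ω
X_C = 1/(ωC) = 152 Ω
Net reactance X = X_L − X_C = 805 Ω
Z = 256 + j805 Ω
|Z| = √(256² + 805²) = 845 Ω
∠Z = arctan(805/256) = 72.4°
cos φ = cos(72.4°) = 0.303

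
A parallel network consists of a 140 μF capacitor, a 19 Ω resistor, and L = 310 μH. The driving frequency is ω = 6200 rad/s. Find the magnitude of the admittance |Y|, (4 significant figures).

351.7 mS

X_L = ωL = 1.922 Ω
X_C = 1/(ωC) = 1.152 Ω
Parallel: admittances add. Y = 1/R + 1/(jωL) + jωC
Y = (0.05263 + j0.3477) S
|Y| = 0.3517 S → |Z| = 1/|Y| = 2.844 Ω, ∠Z = −∠Y = -81.39°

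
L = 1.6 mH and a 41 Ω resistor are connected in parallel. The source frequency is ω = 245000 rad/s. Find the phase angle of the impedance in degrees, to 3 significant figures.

X_L = ωL = 392 Ω
Parallel: admittances add. Y = 1/R + 1/(jωL)
Y = (0.0244 − j0.00255) S
|Y| = 0.0245 S → |Z| = 1/|Y| = 40.8 Ω, ∠Z = −∠Y = 5.97°

5.97°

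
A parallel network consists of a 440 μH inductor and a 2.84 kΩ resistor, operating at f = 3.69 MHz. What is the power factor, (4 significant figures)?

ω = 2πf = 2.318e+07 rad/s
X_L = ωL = 10200 Ω
Parallel: admittances add. Y = 1/R + 1/(jωL)
Y = (0.0003521 − j9.803e-05) S
|Y| = 0.0003655 S → |Z| = 1/|Y| = 2736 Ω, ∠Z = −∠Y = 15.56°
cos φ = cos(15.56°) = 0.9634

0.9634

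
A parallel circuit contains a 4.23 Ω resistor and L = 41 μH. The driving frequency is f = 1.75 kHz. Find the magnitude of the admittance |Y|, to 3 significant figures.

ω = 2πf = 11000 rad/s
X_L = ωL = 0.451 Ω
Parallel: admittances add. Y = 1/R + 1/(jωL)
Y = (0.236 − j2.22) S
|Y| = 2.23 S → |Z| = 1/|Y| = 0.448 Ω, ∠Z = −∠Y = 83.9°

2.23 S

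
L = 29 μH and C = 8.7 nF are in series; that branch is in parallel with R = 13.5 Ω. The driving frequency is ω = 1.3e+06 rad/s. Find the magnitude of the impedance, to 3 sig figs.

X_L = ωL = 37.7 Ω
X_C = 1/(ωC) = 88.4 Ω
Branch 1: Z₁ = R = 13.5 Ω
Branch 2 (series LC): Z₂ = j(X_L − X_C) = −j50.7 Ω
Parallel: Z = Z₁Z₂/(Z₁+Z₂), |Z| = 13.0 Ω, ∠Z = -14.9°

13.0 Ω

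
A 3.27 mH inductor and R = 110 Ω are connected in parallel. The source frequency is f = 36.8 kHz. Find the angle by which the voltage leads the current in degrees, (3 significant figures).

ω = 2πf = 231200 rad/s
X_L = ωL = 756 Ω
Parallel: admittances add. Y = 1/R + 1/(jωL)
Y = (0.00909 − j0.00132) S
|Y| = 0.00919 S → |Z| = 1/|Y| = 109 Ω, ∠Z = −∠Y = 8.28°

8.28°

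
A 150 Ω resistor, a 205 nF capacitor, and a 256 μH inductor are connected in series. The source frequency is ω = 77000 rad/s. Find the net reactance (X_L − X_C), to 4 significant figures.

-43.64 Ω

X_L = ωL = 19.71 Ω
X_C = 1/(ωC) = 63.35 Ω
X = 19.71 − 63.35 = -43.64 Ω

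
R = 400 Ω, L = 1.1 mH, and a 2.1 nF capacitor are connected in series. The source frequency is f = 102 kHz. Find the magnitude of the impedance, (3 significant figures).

402 Ω

ω = 2πf = 640900 rad/s
X_L = ωL = 705 Ω
X_C = 1/(ωC) = 743 Ω
Net reactance X = X_L − X_C = -38.0 Ω
Z = 400 − j38.0 Ω
|Z| = √(400² + 38.0²) = 402 Ω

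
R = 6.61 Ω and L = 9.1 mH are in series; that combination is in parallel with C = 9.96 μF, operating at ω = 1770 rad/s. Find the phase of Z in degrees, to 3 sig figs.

X_L = ωL = 16.1 Ω
X_C = 1/(ωC) = 56.7 Ω
Branch 1 (R+jX_L): Z₁ = 6.61 + j16.1 Ω, |Z₁| = 17.4 Ω
Branch 2 (−jX_C): Z₂ = −j56.7 Ω
Parallel: Z = Z₁Z₂/(Z₁+Z₂), |Z| = 24.0 Ω, ∠Z = 58.4°

58.4°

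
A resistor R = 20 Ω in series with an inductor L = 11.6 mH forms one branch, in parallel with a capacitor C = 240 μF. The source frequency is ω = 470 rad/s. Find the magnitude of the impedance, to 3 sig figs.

X_L = ωL = 5.45 Ω
X_C = 1/(ωC) = 8.87 Ω
Branch 1 (R+jX_L): Z₁ = 20.0 + j5.45 Ω, |Z₁| = 20.7 Ω
Branch 2 (−jX_C): Z₂ = −j8.87 Ω
Parallel: Z = Z₁Z₂/(Z₁+Z₂), |Z| = 9.06 Ω, ∠Z = -65.1°

9.06 Ω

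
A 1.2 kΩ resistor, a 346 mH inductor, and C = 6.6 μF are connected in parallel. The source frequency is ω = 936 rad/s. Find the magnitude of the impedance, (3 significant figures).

312 Ω

X_L = ωL = 324 Ω
X_C = 1/(ωC) = 162 Ω
Parallel: admittances add. Y = 1/R + 1/(jωL) + jωC
Y = (0.000833 + j0.00309) S
|Y| = 0.00320 S → |Z| = 1/|Y| = 312 Ω, ∠Z = −∠Y = -74.9°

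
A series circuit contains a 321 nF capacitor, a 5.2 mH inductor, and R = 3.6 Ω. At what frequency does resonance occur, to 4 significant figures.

ω₀ = 1/√(LC) = 1/√(0.0052 × 3.21e-07) = 24480 rad/s
f₀ = ω₀/(2π) = 3.896 kHz

3.896 kHz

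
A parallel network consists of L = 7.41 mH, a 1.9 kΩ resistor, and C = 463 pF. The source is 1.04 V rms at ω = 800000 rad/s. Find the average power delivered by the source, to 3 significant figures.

X_L = ωL = 5930 Ω
X_C = 1/(ωC) = 2700 Ω
Parallel: admittances add. Y = 1/R + 1/(jωL) + jωC
Y = (0.000526 + j0.000202) S
|Y| = 0.000564 S → |Z| = 1/|Y| = 1770 Ω, ∠Z = −∠Y = -21.0°
I = V/|Z| = 586 μA
P = VI cos φ = 1.04 × 0.000586 × cos(-21.0°) = 569 μW

569 μW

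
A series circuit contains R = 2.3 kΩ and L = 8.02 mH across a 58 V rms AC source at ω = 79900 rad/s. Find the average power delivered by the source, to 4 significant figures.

X_L = ωL = 640.8 Ω
Z = 2300 + j640.8 Ω
|Z| = √(2300² + 640.8²) = 2388 Ω
∠Z = arctan(640.8/2300) = 15.57°
I = V/|Z| = 24.29 mA
P = VI cos φ = 58 × 0.02429 × cos(15.57°) = 1.357 W

1.357 W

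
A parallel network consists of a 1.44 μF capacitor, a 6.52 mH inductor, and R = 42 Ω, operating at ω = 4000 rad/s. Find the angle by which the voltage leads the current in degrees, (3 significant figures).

X_L = ωL = 26.1 Ω
X_C = 1/(ωC) = 174 Ω
Parallel: admittances add. Y = 1/R + 1/(jωL) + jωC
Y = (0.0238 − j0.0326) S
|Y| = 0.0404 S → |Z| = 1/|Y| = 24.8 Ω, ∠Z = −∠Y = 53.8°

53.8°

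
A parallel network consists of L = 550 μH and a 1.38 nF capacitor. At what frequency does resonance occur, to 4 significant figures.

ω₀ = 1/√(LC) = 1/√(0.00055 × 1.38e-09) = 1.148e+06 rad/s
f₀ = ω₀/(2π) = 182.7 kHz

182.7 kHz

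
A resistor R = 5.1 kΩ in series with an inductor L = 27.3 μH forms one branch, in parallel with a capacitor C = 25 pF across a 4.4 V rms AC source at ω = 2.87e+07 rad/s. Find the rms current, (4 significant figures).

X_L = ωL = 783.5 Ω
X_C = 1/(ωC) = 1394 Ω
Branch 1 (R+jX_L): Z₁ = 5100 + j783.5 Ω, |Z₁| = 5160 Ω
Branch 2 (−jX_C): Z₂ = −j1394 Ω
Parallel: Z = Z₁Z₂/(Z₁+Z₂), |Z| = 1400 Ω, ∠Z = -74.44°
I = V/|Z| = 4.4/1400 = 3.143 mA

3.143 mA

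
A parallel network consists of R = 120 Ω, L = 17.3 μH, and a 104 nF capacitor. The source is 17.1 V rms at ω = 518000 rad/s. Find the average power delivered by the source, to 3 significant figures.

2.44 W

X_L = ωL = 8.96 Ω
X_C = 1/(ωC) = 18.6 Ω
Parallel: admittances add. Y = 1/R + 1/(jωL) + jωC
Y = (0.00833 − j0.0577) S
|Y| = 0.0583 S → |Z| = 1/|Y| = 17.1 Ω, ∠Z = −∠Y = 81.8°
I = V/|Z| = 997 mA
P = VI cos φ = 17.1 × 0.997 × cos(81.8°) = 2.44 W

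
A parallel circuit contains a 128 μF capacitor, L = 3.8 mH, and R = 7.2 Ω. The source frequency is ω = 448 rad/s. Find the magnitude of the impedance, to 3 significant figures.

1.82 Ω

X_L = ωL = 1.70 Ω
X_C = 1/(ωC) = 17.4 Ω
Parallel: admittances add. Y = 1/R + 1/(jωL) + jωC
Y = (0.139 − j0.530) S
|Y| = 0.548 S → |Z| = 1/|Y| = 1.82 Ω, ∠Z = −∠Y = 75.3°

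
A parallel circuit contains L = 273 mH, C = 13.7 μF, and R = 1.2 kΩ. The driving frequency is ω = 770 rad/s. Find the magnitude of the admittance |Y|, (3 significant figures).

5.85 mS

X_L = ωL = 210 Ω
X_C = 1/(ωC) = 94.8 Ω
Parallel: admittances add. Y = 1/R + 1/(jωL) + jωC
Y = (0.000833 + j0.00579) S
|Y| = 0.00585 S → |Z| = 1/|Y| = 171 Ω, ∠Z = −∠Y = -81.8°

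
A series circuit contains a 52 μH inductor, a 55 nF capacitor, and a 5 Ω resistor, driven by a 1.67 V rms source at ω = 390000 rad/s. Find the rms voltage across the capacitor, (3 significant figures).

X_L = ωL = 20.3 Ω
X_C = 1/(ωC) = 46.6 Ω
Net reactance X = X_L − X_C = -26.3 Ω
Z = 5.00 − j26.3 Ω
|Z| = √(5.00² + 26.3²) = 26.8 Ω
I = V/|Z| = 62.3 mA
V_C = I·|Z_C| = 0.0623 × 46.6 = 2.90 V

2.90 V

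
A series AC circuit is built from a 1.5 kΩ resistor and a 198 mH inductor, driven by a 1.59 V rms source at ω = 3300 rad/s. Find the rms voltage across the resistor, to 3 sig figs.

1.46 V

X_L = ωL = 653 Ω
Z = 1500 + j653 Ω
|Z| = √(1500² + 653²) = 1640 Ω
I = V/|Z| = 972 μA
V_R = I·|Z_R| = 0.000972 × 1500 = 1.46 V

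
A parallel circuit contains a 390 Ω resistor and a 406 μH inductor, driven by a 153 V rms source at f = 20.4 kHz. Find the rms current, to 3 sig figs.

2.97 A

ω = 2πf = 128200 rad/s
X_L = ωL = 52.0 Ω
Parallel: admittances add. Y = 1/R + 1/(jωL)
Y = (0.00256 − j0.0192) S
|Y| = 0.0194 S → |Z| = 1/|Y| = 51.6 Ω, ∠Z = −∠Y = 82.4°
I = V/|Z| = 153/51.6 = 2.97 A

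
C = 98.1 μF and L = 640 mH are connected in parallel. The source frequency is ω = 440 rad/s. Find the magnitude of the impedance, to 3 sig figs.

X_L = ωL = 282 Ω
X_C = 1/(ωC) = 23.2 Ω
Parallel: admittances add. Y = 1/(jωL) + jωC
Y = (0 + j0.0396) S
|Y| = 0.0396 S → |Z| = 1/|Y| = 25.2 Ω, ∠Z = −∠Y = -90.0°

25.2 Ω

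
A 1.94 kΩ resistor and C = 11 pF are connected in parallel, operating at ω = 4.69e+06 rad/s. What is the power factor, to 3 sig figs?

0.995

X_C = 1/(ωC) = 19400 Ω
Parallel: admittances add. Y = 1/R + jωC
Y = (0.000515 + j5.16e-05) S
|Y| = 0.000518 S → |Z| = 1/|Y| = 1930 Ω, ∠Z = −∠Y = -5.72°
cos φ = cos(-5.72°) = 0.995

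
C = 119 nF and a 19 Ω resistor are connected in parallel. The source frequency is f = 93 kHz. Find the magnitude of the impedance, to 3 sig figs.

11.5 Ω

ω = 2πf = 584300 rad/s
X_C = 1/(ωC) = 14.4 Ω
Parallel: admittances add. Y = 1/R + jωC
Y = (0.0526 + j0.0695) S
|Y| = 0.0872 S → |Z| = 1/|Y| = 11.5 Ω, ∠Z = −∠Y = -52.9°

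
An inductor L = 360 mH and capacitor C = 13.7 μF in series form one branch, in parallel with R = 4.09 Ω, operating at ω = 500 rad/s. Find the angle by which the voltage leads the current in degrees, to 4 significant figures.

6.856°

X_L = ωL = 180.0 Ω
X_C = 1/(ωC) = 146.0 Ω
Branch 1: Z₁ = R = 4.090 Ω
Branch 2 (series LC): Z₂ = j(X_L − X_C) = j34.01 Ω
Parallel: Z = Z₁Z₂/(Z₁+Z₂), |Z| = 4.061 Ω, ∠Z = 6.856°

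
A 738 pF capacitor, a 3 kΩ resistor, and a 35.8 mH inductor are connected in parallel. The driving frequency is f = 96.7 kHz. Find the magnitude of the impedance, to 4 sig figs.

ω = 2πf = 607600 rad/s
X_L = ωL = 21750 Ω
X_C = 1/(ωC) = 2230 Ω
Parallel: admittances add. Y = 1/R + 1/(jωL) + jωC
Y = (0.0003333 + j0.0004024) S
|Y| = 0.0005225 S → |Z| = 1/|Y| = 1914 Ω, ∠Z = −∠Y = -50.36°

1914 Ω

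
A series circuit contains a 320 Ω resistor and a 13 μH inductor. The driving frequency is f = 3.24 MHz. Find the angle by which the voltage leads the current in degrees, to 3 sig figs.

39.6°

ω = 2πf = 2.036e+07 rad/s
X_L = ωL = 265 Ω
Z = 320 + j265 Ω
|Z| = √(320² + 265²) = 415 Ω
∠Z = arctan(265/320) = 39.6°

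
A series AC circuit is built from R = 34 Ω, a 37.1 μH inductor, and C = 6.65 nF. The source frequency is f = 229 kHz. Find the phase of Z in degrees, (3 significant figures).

ω = 2πf = 1.439e+06 rad/s
X_L = ωL = 53.4 Ω
X_C = 1/(ωC) = 105 Ω
Net reactance X = X_L − X_C = -51.1 Ω
Z = 34.0 − j51.1 Ω
|Z| = √(34.0² + 51.1²) = 61.4 Ω
∠Z = arctan(-51.1/34.0) = -56.4°

-56.4°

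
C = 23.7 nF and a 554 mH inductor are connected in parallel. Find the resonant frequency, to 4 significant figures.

ω₀ = 1/√(LC) = 1/√(0.554 × 2.37e-08) = 8727 rad/s
f₀ = ω₀/(2π) = 1.389 kHz

1.389 kHz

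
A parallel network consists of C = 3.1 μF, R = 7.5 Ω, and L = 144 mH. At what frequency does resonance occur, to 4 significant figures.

ω₀ = 1/√(LC) = 1/√(0.144 × 3.1e-06) = 1497 rad/s
f₀ = ω₀/(2π) = 238.2 Hz

238.2 Hz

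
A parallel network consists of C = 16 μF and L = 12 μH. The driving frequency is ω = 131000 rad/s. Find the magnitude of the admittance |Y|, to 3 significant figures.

X_L = ωL = 1.57 Ω
X_C = 1/(ωC) = 0.477 Ω
Parallel: admittances add. Y = 1/(jωL) + jωC
Y = (0 + j1.46) S
|Y| = 1.46 S → |Z| = 1/|Y| = 0.685 Ω, ∠Z = −∠Y = -90.0°

1.46 S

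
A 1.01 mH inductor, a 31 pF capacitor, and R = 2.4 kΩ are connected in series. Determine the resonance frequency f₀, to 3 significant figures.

899 kHz

ω₀ = 1/√(LC) = 1/√(0.00101 × 3.1e-11) = 5.651e+06 rad/s
f₀ = ω₀/(2π) = 899 kHz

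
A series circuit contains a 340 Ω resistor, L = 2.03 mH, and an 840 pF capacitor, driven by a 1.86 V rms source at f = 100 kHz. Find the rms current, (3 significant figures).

ω = 2πf = 628300 rad/s
X_L = ωL = 1280 Ω
X_C = 1/(ωC) = 1890 Ω
Net reactance X = X_L − X_C = -619 Ω
Z = 340 − j619 Ω
|Z| = √(340² + 619²) = 706 Ω
I = V/|Z| = 1.86/706 = 2.63 mA

2.63 mA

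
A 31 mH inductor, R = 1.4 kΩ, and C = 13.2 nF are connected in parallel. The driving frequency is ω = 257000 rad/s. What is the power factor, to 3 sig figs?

X_L = ωL = 7970 Ω
X_C = 1/(ωC) = 295 Ω
Parallel: admittances add. Y = 1/R + 1/(jωL) + jωC
Y = (0.000714 + j0.00327) S
|Y| = 0.00334 S → |Z| = 1/|Y| = 299 Ω, ∠Z = −∠Y = -77.7°
cos φ = cos(-77.7°) = 0.214

0.214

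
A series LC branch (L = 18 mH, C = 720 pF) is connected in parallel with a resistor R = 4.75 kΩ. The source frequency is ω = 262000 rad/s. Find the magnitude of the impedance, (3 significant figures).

X_L = ωL = 4720 Ω
X_C = 1/(ωC) = 5300 Ω
Branch 1: Z₁ = R = 4750 Ω
Branch 2 (series LC): Z₂ = j(X_L − X_C) = −j585 Ω
Parallel: Z = Z₁Z₂/(Z₁+Z₂), |Z| = 581 Ω, ∠Z = -83.0°

581 Ω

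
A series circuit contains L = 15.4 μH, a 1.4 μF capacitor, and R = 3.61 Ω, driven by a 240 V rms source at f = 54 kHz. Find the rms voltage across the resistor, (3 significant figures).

182 V

ω = 2πf = 339300 rad/s
X_L = ωL = 5.23 Ω
X_C = 1/(ωC) = 2.11 Ω
Net reactance X = X_L − X_C = 3.12 Ω
Z = 3.61 + j3.12 Ω
|Z| = √(3.61² + 3.12²) = 4.77 Ω
I = V/|Z| = 50.3 A
V_R = I·|Z_R| = 50.3 × 3.61 = 182 V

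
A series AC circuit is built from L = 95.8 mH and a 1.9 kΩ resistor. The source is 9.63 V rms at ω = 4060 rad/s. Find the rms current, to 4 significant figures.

X_L = ωL = 388.9 Ω
Z = 1900 + j388.9 Ω
|Z| = √(1900² + 388.9²) = 1939 Ω
I = V/|Z| = 9.63/1939 = 4.965 mA

4.965 mA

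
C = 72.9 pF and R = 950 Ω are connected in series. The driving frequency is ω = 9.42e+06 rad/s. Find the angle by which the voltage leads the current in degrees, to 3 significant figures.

-56.9°

X_C = 1/(ωC) = 1460 Ω
Z = 950 − j1460 Ω
|Z| = √(950² + 1460²) = 1740 Ω
∠Z = arctan(-1460/950) = -56.9°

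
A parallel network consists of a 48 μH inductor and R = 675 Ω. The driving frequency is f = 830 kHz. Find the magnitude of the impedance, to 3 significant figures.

ω = 2πf = 5.215e+06 rad/s
X_L = ωL = 250 Ω
Parallel: admittances add. Y = 1/R + 1/(jωL)
Y = (0.00148 − j0.00399) S
|Y| = 0.00426 S → |Z| = 1/|Y| = 235 Ω, ∠Z = −∠Y = 69.7°

235 Ω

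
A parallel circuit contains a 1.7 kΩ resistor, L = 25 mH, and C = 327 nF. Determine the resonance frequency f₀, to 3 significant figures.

ω₀ = 1/√(LC) = 1/√(0.025 × 3.27e-07) = 11060 rad/s
f₀ = ω₀/(2π) = 1.76 kHz

1.76 kHz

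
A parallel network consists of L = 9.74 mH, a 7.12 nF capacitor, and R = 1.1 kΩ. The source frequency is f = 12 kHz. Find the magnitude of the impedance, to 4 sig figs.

ω = 2πf = 75400 rad/s
X_L = ωL = 734.4 Ω
X_C = 1/(ωC) = 1863 Ω
Parallel: admittances add. Y = 1/R + 1/(jωL) + jωC
Y = (0.0009091 − j0.0008249) S
|Y| = 0.001228 S → |Z| = 1/|Y| = 814.6 Ω, ∠Z = −∠Y = 42.22°

814.6 Ω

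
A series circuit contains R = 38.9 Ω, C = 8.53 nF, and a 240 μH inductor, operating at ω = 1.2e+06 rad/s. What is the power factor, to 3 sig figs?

0.200

X_L = ωL = 288 Ω
X_C = 1/(ωC) = 97.7 Ω
Net reactance X = X_L − X_C = 190 Ω
Z = 38.9 + j190 Ω
|Z| = √(38.9² + 190²) = 194 Ω
∠Z = arctan(190/38.9) = 78.4°
cos φ = cos(78.4°) = 0.200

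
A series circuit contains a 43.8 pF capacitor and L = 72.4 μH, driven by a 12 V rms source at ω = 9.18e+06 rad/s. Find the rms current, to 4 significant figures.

X_L = ωL = 664.6 Ω
X_C = 1/(ωC) = 2487 Ω
Net reactance X = X_L − X_C = -1822 Ω
Z = − j1822 Ω
|Z| = √(0² + 1822²) = 1822 Ω
I = V/|Z| = 12/1822 = 6.585 mA

6.585 mA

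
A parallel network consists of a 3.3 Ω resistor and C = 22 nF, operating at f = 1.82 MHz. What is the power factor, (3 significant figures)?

0.769

ω = 2πf = 1.144e+07 rad/s
X_C = 1/(ωC) = 3.97 Ω
Parallel: admittances add. Y = 1/R + jωC
Y = (0.303 + j0.252) S
|Y| = 0.394 S → |Z| = 1/|Y| = 2.54 Ω, ∠Z = −∠Y = -39.7°
cos φ = cos(-39.7°) = 0.769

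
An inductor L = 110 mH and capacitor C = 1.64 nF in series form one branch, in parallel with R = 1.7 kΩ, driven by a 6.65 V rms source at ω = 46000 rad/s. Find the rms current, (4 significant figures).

3.995 mA

X_L = ωL = 5060 Ω
X_C = 1/(ωC) = 13260 Ω
Branch 1: Z₁ = R = 1700 Ω
Branch 2 (series LC): Z₂ = j(X_L − X_C) = −j8196 Ω
Parallel: Z = Z₁Z₂/(Z₁+Z₂), |Z| = 1665 Ω, ∠Z = -11.72°
I = V/|Z| = 6.65/1665 = 3.995 mA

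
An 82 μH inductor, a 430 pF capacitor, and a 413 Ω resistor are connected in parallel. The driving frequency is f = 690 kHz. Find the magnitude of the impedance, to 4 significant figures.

384.5 Ω

ω = 2πf = 4.335e+06 rad/s
X_L = ωL = 355.5 Ω
X_C = 1/(ωC) = 536.4 Ω
Parallel: admittances add. Y = 1/R + 1/(jωL) + jωC
Y = (0.002421 − j0.0009487) S
|Y| = 0.002601 S → |Z| = 1/|Y| = 384.5 Ω, ∠Z = −∠Y = 21.40°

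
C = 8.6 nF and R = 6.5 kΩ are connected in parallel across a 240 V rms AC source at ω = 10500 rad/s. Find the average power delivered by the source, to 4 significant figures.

8.862 W

X_C = 1/(ωC) = 11070 Ω
Parallel: admittances add. Y = 1/R + jωC
Y = (0.0001538 + j9.03e-05) S
|Y| = 0.0001784 S → |Z| = 1/|Y| = 5606 Ω, ∠Z = −∠Y = -30.41°
I = V/|Z| = 42.81 mA
P = VI cos φ = 240 × 0.04281 × cos(-30.41°) = 8.862 W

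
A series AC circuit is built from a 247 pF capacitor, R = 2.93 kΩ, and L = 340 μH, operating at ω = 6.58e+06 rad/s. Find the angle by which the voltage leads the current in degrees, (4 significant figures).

X_L = ωL = 2237 Ω
X_C = 1/(ωC) = 615.3 Ω
Net reactance X = X_L − X_C = 1622 Ω
Z = 2930 + j1622 Ω
|Z| = √(2930² + 1622²) = 3349 Ω
∠Z = arctan(1622/2930) = 28.97°

28.97°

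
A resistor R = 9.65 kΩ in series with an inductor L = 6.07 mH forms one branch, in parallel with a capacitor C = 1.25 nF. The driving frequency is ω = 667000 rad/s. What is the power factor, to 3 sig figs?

0.110

X_L = ωL = 4050 Ω
X_C = 1/(ωC) = 1200 Ω
Branch 1 (R+jX_L): Z₁ = 9650 + j4050 Ω, |Z₁| = 10500 Ω
Branch 2 (−jX_C): Z₂ = −j1200 Ω
Parallel: Z = Z₁Z₂/(Z₁+Z₂), |Z| = 1250 Ω, ∠Z = -83.7°
cos φ = cos(-83.7°) = 0.110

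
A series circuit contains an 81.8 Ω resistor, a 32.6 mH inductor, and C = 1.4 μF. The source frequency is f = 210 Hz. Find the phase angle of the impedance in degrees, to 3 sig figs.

-80.7°

ω = 2πf = 1319 rad/s
X_L = ωL = 43.0 Ω
X_C = 1/(ωC) = 541 Ω
Net reactance X = X_L − X_C = -498 Ω
Z = 81.8 − j498 Ω
|Z| = √(81.8² + 498²) = 505 Ω
∠Z = arctan(-498/81.8) = -80.7°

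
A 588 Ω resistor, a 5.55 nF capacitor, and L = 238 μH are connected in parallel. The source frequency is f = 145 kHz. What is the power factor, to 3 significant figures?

0.967

ω = 2πf = 911100 rad/s
X_L = ωL = 217 Ω
X_C = 1/(ωC) = 198 Ω
Parallel: admittances add. Y = 1/R + 1/(jωL) + jωC
Y = (0.00170 + j0.000445) S
|Y| = 0.00176 S → |Z| = 1/|Y| = 569 Ω, ∠Z = −∠Y = -14.6°
cos φ = cos(-14.6°) = 0.967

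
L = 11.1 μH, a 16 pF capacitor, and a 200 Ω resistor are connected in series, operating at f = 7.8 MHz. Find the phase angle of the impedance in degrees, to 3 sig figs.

ω = 2πf = 4.901e+07 rad/s
X_L = ωL = 544 Ω
X_C = 1/(ωC) = 1280 Ω
Net reactance X = X_L − X_C = -731 Ω
Z = 200 − j731 Ω
|Z| = √(200² + 731²) = 758 Ω
∠Z = arctan(-731/200) = -74.7°

-74.7°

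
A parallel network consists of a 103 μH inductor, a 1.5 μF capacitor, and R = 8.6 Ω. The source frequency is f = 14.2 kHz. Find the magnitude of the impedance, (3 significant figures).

ω = 2πf = 89220 rad/s
X_L = ωL = 9.19 Ω
X_C = 1/(ωC) = 7.47 Ω
Parallel: admittances add. Y = 1/R + 1/(jωL) + jωC
Y = (0.116 + j0.0250) S
|Y| = 0.119 S → |Z| = 1/|Y| = 8.41 Ω, ∠Z = −∠Y = -12.1°

8.41 Ω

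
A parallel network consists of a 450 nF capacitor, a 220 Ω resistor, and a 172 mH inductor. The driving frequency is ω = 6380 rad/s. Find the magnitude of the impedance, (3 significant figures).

202 Ω

X_L = ωL = 1100 Ω
X_C = 1/(ωC) = 348 Ω
Parallel: admittances add. Y = 1/R + 1/(jωL) + jωC
Y = (0.00455 + j0.00196) S
|Y| = 0.00495 S → |Z| = 1/|Y| = 202 Ω, ∠Z = −∠Y = -23.3°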